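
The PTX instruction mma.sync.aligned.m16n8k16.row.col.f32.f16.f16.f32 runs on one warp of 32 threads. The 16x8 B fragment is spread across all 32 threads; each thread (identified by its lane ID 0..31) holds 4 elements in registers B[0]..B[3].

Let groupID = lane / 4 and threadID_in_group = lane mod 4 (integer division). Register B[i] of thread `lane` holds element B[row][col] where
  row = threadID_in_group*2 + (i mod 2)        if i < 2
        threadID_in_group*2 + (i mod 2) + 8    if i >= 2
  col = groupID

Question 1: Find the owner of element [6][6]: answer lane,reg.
c=6→G=6  r=6→rhi=0,T=3,p=0
L=6*4+3=27  i=0*2+0=0

27,0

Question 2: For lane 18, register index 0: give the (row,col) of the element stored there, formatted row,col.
4,4

18: gid=4,tid=2
[0] (2*2+0+0,4) = (4,4)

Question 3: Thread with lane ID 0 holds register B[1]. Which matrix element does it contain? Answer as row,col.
1,0

lane 0: gr=0 (0/4), th=0 (0%4)
i=1: r=0*2+1+0=1, c=gr=0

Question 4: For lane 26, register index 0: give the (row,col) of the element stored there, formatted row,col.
lane 26: gid=6 (26/4), tid=2 (26%4)
i=0: r=2*2+0+0=4, c=gid=6

4,6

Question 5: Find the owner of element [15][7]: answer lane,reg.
c=7->g=7  r=15->rb=1,t=3,b0=1
L=7*4+3=31  i=1*2+1=3

31,3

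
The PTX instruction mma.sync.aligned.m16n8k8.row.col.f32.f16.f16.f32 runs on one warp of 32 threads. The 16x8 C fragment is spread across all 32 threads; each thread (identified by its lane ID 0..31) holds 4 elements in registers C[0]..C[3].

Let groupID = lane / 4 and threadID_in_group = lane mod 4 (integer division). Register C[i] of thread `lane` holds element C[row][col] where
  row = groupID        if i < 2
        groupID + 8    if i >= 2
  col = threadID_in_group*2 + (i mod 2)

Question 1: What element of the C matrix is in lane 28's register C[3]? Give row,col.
15,1

lane 28: gid=7 (28/4), tid=0 (28%4)
i=3: r=7+8=15, c=0*2+1=1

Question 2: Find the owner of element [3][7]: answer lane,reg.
15,1

r:3=>grp=3,rB=0  c:7=>tig=3,lo=1
L=3*4+3=15  i=0*2+1=1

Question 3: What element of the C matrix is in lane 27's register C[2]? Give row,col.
27: g=6,t=3
[2] (6+8,3*2+0) = (14,6)

14,6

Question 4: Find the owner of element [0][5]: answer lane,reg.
2,1

r:0=>grp=0,rB=0  c:5=>tig=2,lo=1
L=0*4+2=2  i=0*2+1=1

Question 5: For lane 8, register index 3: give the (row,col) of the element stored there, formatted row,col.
lane 8=>8/4=2, 8 mod 4=0
i=3  r:2+8=>10  c:2·0+1=>1

10,1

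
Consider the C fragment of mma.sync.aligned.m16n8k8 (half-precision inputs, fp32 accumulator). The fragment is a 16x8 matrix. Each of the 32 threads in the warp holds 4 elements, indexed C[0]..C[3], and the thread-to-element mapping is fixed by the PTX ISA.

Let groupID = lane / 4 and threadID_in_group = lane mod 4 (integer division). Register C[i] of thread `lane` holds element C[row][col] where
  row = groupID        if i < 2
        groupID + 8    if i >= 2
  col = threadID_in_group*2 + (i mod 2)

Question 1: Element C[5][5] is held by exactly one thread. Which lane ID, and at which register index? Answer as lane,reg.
22,1

r=5→G=5,rhi=0  c=5→T=2,p=1
L=5*4+2=22  i=0*2+1=1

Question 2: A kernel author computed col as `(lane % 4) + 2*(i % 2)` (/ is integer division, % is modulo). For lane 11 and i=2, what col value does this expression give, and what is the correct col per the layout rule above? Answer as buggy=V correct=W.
`(lane % 4) + 2*(i % 2)`[11,2]⇒3
lane 11⇒11/4=2, 11 mod 4=3
i=2  r:2+8⇒10  c:2·3+0⇒6
col: 3 vs 6

buggy=3 correct=6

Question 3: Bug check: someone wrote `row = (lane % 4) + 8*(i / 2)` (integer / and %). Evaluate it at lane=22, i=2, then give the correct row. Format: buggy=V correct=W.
buggy=10 correct=13

`(lane % 4) + 8*(i / 2)`[22,2]->10
lane 22: gid=5 (22/4), tid=2 (22%4)
i=2: r=5+8=13, c=2*2+0=4
row: 10 vs 13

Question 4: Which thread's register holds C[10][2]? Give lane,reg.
9,2

r=10->g=2,rb=1  c=2->t=1,b0=0
L=2*4+1=9  i=1*2+0=2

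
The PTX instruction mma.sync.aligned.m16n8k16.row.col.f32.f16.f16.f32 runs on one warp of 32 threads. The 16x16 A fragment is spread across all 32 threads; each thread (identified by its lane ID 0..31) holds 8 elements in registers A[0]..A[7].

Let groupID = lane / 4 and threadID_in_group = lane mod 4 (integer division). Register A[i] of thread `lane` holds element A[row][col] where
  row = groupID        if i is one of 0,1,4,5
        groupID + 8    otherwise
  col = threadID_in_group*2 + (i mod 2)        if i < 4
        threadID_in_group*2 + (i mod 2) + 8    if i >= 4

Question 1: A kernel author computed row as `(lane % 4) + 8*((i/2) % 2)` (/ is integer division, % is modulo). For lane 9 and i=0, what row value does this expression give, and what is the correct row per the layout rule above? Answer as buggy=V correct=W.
`(lane % 4) + 8*((i/2) % 2)`[9,0]->1
lane 9: g=2 (9/4), t=1 (9%4)
i=0: r=2+0=2, c=1*2+0+0=2
row: 1 vs 2

buggy=1 correct=2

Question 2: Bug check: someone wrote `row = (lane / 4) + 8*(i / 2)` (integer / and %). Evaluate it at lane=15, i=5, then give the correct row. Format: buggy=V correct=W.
buggy=19 correct=3

`(lane / 4) + 8*(i / 2)`[15,5]→19
lane 15: G=3 (15/4), T=3 (15%4)
i=5: r=3+0=3, c=3*2+1+8=15
row: 19 vs 3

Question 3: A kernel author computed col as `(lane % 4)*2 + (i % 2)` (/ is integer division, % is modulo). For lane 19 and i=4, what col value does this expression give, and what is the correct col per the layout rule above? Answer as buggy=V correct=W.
buggy=6 correct=14

`(lane % 4)*2 + (i % 2)`[19,4]→6
L=19→G=19>>2=4, T=19&3=3
[4]→row 4+0=4  col 3·2+0+8=14
col: 6 vs 14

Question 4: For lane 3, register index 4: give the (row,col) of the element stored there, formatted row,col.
3: g=0,t=3
[4] (0+0,3*2+0+8) = (0,14)

0,14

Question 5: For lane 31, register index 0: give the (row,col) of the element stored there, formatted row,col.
7,6

lane 31→31/4=7, 31 mod 4=3
i=0  r:7+0→7  c:2·3+0+0→6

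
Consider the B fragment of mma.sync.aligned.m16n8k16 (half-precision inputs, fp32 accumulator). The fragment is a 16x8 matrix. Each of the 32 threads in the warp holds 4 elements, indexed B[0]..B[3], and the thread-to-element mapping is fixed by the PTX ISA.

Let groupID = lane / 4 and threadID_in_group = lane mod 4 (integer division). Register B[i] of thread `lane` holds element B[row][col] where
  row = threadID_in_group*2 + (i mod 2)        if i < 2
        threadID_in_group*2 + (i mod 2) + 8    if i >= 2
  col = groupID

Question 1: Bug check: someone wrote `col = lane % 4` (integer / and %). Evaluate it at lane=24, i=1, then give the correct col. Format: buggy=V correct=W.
`lane % 4`[24,1]->0
lane 24: g=6 (24/4), t=0 (24%4)
i=1: r=0*2+1+0=1, c=g=6
col: 0 vs 6

buggy=0 correct=6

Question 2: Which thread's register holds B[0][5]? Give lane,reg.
20,0

c:5=>grp=5  r:0=>rB=0,tig=0,lo=0
L=5*4+0=20  i=0*2+0=0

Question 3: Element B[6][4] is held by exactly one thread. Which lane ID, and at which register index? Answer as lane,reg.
c=4→G=4  r=6→rhi=0,T=3,p=0
L=4*4+3=19  i=0*2+0=0

19,0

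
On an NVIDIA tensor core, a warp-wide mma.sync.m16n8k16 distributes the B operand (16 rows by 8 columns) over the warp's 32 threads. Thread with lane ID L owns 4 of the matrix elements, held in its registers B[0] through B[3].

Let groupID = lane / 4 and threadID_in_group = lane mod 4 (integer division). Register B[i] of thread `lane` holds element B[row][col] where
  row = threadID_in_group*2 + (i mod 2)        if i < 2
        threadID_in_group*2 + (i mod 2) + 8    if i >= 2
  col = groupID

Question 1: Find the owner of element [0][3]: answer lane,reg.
c=3→G=3  r=0→rhi=0,T=0,p=0
L=3*4+0=12  i=0*2+0=0

12,0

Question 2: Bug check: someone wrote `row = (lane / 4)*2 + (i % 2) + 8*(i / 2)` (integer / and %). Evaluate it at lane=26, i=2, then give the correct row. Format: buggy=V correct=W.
buggy=20 correct=12

`(lane / 4)*2 + (i % 2) + 8*(i / 2)`[26,2]->20
26: g=6,t=2
[2] (2*2+0+8,6) = (12,6)
row: 20 vs 12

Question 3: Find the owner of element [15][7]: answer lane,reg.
c=7->g=7  r=15->rb=1,t=3,b0=1
L=7*4+3=31  i=1*2+1=3

31,3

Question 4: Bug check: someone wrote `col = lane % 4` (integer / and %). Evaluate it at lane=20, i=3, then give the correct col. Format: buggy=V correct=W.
buggy=0 correct=5

`lane % 4`[20,3]->0
20: gid=5,tid=0
[3] (0*2+1+8,5) = (9,5)
col: 0 vs 5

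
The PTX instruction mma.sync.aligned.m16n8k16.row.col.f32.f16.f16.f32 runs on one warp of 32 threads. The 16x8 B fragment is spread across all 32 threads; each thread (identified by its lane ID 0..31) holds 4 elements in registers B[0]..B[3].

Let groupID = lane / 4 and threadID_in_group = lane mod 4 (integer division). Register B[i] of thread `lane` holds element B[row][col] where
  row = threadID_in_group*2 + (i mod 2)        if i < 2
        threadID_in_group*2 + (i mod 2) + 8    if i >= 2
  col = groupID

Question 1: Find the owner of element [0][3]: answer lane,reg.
c=3⇒gr=3  r=0⇒Rb=0,th=0,odd=0
L=3*4+0=12  i=0*2+0=0

12,0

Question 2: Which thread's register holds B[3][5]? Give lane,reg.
21,1

c=5->g=5  r=3->rb=0,t=1,b0=1
L=5*4+1=21  i=0*2+1=1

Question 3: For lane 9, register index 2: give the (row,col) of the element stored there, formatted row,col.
lane 9=>9/4=2, 9 mod 4=1
i=2  r:2·1+0+8=>10  c:2

10,2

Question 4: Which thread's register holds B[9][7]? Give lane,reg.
28,3

c=7->g=7  r=9->rb=1,t=0,b0=1
L=7*4+0=28  i=1*2+1=3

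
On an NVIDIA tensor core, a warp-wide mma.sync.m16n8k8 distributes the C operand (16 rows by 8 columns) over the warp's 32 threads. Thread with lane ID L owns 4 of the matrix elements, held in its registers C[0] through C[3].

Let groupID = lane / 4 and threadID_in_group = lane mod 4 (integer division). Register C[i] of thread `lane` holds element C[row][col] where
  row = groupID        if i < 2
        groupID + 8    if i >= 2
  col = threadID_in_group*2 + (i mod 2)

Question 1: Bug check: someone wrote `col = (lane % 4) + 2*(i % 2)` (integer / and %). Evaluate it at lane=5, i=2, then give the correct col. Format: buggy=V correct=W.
`(lane % 4) + 2*(i % 2)`[5,2]→1
lane 5: G=1 (5/4), T=1 (5%4)
i=2: r=1+8=9, c=1*2+0=2
col: 1 vs 2

buggy=1 correct=2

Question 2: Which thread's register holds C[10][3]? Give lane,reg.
r: 10->gid=2,r8=1  c: 3->tid=1,i&1=1
L=2*4+1=9  i=1*2+1=3

9,3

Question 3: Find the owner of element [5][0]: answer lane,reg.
r:5=>grp=5,rB=0  c:0=>tig=0,lo=0
L=5*4+0=20  i=0*2+0=0

20,0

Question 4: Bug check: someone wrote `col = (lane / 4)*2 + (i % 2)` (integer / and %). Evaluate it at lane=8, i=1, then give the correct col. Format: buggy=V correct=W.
buggy=5 correct=1

`(lane / 4)*2 + (i % 2)`[8,1]->5
8: gid=2,tid=0
[1] (2+0,0*2+1) = (2,1)
col: 5 vs 1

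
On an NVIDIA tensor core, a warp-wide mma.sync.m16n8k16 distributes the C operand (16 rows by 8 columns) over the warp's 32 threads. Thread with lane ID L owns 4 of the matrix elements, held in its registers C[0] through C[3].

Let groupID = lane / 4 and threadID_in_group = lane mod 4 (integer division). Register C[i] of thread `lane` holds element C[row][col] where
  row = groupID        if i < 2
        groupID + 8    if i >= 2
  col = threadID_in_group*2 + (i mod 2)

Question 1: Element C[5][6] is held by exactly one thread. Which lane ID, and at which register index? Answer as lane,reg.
23,0

r=5->g=5,rb=0  c=6->t=3,b0=0
L=5*4+3=23  i=0*2+0=0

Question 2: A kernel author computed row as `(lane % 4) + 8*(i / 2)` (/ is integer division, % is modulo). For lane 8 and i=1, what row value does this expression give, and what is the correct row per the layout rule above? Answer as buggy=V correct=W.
`(lane % 4) + 8*(i / 2)`[8,1]->0
8: gid=2,tid=0
[1] (2+0,0*2+1) = (2,1)
row: 0 vs 2

buggy=0 correct=2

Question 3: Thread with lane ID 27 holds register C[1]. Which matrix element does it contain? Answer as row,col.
lane 27⇒27/4=6, 27 mod 4=3
i=1  r:6+0⇒6  c:2·3+1⇒7

6,7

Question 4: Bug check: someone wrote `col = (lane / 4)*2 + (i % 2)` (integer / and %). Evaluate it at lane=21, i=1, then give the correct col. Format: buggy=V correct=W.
buggy=11 correct=3

`(lane / 4)*2 + (i % 2)`[21,1]->11
L=21->g=21>>2=5, t=21&3=1
[1]->row 5+0=5  col 1·2+1=3
col: 11 vs 3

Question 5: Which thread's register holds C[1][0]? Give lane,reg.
r=1⇒gr=1,Rb=0  c=0⇒th=0,odd=0
L=1*4+0=4  i=0*2+0=0

4,0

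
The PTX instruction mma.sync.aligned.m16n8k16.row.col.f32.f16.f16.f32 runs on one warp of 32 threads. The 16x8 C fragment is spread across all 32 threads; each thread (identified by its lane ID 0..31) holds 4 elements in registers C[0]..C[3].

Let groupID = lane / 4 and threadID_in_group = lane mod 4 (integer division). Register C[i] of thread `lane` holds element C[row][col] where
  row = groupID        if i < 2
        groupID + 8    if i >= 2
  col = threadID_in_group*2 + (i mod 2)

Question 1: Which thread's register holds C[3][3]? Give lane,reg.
13,1

r: 3->gid=3,r8=0  c: 3->tid=1,i&1=1
L=3*4+1=13  i=0*2+1=1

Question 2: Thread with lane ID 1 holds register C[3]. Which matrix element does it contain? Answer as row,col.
8,3

L=1→G=1>>2=0, T=1&3=1
[3]→row 0+8=8  col 1·2+1=3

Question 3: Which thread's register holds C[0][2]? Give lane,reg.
r=0→G=0,rhi=0  c=2→T=1,p=0
L=0*4+1=1  i=0*2+0=0

1,0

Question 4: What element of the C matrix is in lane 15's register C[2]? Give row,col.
11,6

15: gr=3,th=3
[2] (3+8,3*2+0) = (11,6)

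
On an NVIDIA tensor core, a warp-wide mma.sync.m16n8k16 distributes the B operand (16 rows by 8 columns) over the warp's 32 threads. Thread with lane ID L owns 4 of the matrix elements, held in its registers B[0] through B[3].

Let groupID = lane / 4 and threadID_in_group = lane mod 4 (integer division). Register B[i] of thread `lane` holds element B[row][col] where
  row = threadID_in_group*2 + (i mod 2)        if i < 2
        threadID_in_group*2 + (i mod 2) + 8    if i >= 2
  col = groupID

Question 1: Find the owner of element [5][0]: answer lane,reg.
2,1

c:0=>grp=0  r:5=>rB=0,tig=2,lo=1
L=0*4+2=2  i=0*2+1=1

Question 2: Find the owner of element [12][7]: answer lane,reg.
30,2

c=7⇒gr=7  r=12⇒Rb=1,th=2,odd=0
L=7*4+2=30  i=1*2+0=2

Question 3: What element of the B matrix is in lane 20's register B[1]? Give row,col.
1,5

L=20⇒gr=20>>2=5, th=20&3=0
[1]⇒row 0·2+1+0=1  col gr=5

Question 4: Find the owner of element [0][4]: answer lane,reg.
c=4->g=4  r=0->rb=0,t=0,b0=0
L=4*4+0=16  i=0*2+0=0

16,0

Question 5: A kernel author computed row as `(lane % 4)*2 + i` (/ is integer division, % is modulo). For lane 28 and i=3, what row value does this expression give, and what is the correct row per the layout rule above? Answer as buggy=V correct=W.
buggy=3 correct=9

`(lane % 4)*2 + i`[28,3]->3
L=28->g=28>>2=7, t=28&3=0
[3]->row 0·2+1+8=9  col g=7
row: 3 vs 9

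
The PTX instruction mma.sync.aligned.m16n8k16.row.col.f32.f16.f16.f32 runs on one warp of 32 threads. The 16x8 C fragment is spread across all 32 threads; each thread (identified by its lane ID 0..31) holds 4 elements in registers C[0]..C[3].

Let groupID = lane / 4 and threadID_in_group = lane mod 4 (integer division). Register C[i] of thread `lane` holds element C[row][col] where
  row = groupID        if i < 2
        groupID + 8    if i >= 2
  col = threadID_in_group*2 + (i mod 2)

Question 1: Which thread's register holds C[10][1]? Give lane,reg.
8,3

r=10->g=2,rb=1  c=1->t=0,b0=1
L=2*4+0=8  i=1*2+1=3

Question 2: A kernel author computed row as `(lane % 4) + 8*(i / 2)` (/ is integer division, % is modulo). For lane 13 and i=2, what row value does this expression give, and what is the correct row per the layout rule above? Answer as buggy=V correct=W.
buggy=9 correct=11

`(lane % 4) + 8*(i / 2)`[13,2]->9
lane 13: g=3 (13/4), t=1 (13%4)
i=2: r=3+8=11, c=1*2+0=2
row: 9 vs 11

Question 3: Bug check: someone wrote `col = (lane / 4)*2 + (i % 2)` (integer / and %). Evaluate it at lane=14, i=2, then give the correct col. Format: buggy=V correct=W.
buggy=6 correct=4

`(lane / 4)*2 + (i % 2)`[14,2]->6
L=14->gid=14>>2=3, tid=14&3=2
[2]->row 3+8=11  col 2·2+0=4
col: 6 vs 4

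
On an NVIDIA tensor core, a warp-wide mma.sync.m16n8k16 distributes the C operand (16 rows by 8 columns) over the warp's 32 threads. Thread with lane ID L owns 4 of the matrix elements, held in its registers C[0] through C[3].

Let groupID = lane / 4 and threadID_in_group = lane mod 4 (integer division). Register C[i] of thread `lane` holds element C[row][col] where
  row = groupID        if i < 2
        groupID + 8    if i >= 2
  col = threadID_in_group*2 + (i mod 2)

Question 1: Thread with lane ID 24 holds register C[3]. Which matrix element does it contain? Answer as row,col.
14,1

lane 24: grp=6 (24/4), tig=0 (24%4)
i=3: r=6+8=14, c=0*2+1=1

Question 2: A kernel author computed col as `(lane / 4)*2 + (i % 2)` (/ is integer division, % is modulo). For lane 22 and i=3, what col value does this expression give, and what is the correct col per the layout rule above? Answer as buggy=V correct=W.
`(lane / 4)*2 + (i % 2)`[22,3]->11
lane 22: gid=5 (22/4), tid=2 (22%4)
i=3: r=5+8=13, c=2*2+1=5
col: 11 vs 5

buggy=11 correct=5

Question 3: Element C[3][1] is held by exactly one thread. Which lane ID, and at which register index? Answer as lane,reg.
12,1

r=3→G=3,rhi=0  c=1→T=0,p=1
L=3*4+0=12  i=0*2+1=1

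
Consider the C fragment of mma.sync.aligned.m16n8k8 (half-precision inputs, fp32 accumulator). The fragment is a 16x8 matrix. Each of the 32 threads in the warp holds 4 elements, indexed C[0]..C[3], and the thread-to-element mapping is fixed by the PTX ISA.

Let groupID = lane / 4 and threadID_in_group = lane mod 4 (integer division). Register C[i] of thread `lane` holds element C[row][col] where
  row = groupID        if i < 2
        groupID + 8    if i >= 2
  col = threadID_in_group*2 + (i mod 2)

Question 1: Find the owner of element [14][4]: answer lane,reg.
r:14=>grp=6,rB=1  c:4=>tig=2,lo=0
L=6*4+2=26  i=1*2+0=2

26,2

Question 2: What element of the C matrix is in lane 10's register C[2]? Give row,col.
L=10->gid=10>>2=2, tid=10&3=2
[2]->row 2+8=10  col 2·2+0=4

10,4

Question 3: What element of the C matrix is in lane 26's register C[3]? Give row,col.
lane 26: gid=6 (26/4), tid=2 (26%4)
i=3: r=6+8=14, c=2*2+1=5

14,5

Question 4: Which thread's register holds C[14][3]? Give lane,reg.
r=14⇒gr=6,Rb=1  c=3⇒th=1,odd=1
L=6*4+1=25  i=1*2+1=3

25,3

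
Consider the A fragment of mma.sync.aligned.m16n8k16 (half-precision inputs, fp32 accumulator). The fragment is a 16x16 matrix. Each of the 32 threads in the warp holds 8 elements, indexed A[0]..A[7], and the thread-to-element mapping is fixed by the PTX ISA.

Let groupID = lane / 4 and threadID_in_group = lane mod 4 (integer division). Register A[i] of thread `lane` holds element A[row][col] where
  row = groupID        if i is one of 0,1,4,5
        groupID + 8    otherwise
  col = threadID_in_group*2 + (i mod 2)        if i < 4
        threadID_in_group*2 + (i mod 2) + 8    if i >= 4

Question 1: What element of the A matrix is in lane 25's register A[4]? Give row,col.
6,10

25: gid=6,tid=1
[4] (6+0,1*2+0+8) = (6,10)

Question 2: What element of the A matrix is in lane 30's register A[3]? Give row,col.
15,5

lane 30->30/4=7, 30 mod 4=2
i=3  r:7+8->15  c:2·2+1+0->5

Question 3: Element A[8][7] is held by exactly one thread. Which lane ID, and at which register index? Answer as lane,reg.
3,3

r: 8->gid=0,r8=1  c: 7->c8=0,tid=3,i&1=1
L=0*4+3=3  i=0*4+1*2+1=3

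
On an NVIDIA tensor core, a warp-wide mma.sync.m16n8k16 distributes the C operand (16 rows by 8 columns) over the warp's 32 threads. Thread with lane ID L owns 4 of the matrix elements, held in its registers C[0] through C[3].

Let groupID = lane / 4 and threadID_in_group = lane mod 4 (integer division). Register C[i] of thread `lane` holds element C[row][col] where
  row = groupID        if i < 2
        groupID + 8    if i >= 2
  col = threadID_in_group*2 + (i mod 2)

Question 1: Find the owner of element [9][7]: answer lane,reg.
r=9→G=1,rhi=1  c=7→T=3,p=1
L=1*4+3=7  i=1*2+1=3

7,3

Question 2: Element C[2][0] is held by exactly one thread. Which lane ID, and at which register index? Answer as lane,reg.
8,0

r=2→G=2,rhi=0  c=0→T=0,p=0
L=2*4+0=8  i=0*2+0=0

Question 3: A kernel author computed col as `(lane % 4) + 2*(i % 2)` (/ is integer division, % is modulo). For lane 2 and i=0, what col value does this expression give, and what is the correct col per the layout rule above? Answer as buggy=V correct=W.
buggy=2 correct=4

`(lane % 4) + 2*(i % 2)`[2,0]⇒2
2: gr=0,th=2
[0] (0+0,2*2+0) = (0,4)
col: 2 vs 4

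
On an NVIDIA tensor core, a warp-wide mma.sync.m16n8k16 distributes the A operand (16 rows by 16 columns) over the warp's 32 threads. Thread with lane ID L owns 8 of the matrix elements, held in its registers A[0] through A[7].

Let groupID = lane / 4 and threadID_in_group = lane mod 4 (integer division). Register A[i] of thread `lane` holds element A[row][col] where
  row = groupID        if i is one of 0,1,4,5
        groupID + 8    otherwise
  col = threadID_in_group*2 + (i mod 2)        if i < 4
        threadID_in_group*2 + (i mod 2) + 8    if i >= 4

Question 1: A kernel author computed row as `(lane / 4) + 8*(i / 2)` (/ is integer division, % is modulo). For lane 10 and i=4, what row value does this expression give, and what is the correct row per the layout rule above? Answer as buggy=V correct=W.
buggy=18 correct=2

`(lane / 4) + 8*(i / 2)`[10,4]->18
lane 10->10/4=2, 10 mod 4=2
i=4  r:2+0->2  c:2·2+0+8->12
row: 18 vs 2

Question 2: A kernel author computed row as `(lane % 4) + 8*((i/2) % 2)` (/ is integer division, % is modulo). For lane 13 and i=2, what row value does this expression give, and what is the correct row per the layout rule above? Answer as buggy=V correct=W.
`(lane % 4) + 8*((i/2) % 2)`[13,2]→9
13: G=3,T=1
[2] (3+8,1*2+0+0) = (11,2)
row: 9 vs 11

buggy=9 correct=11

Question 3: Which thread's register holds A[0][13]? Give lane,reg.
2,5

r=0⇒gr=0,Rb=0  c=13⇒Cb=1,th=2,odd=1
L=0*4+2=2  i=1*4+0*2+1=5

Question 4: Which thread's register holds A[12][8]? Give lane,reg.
r=12->g=4,rb=1  c=8->cb=1,t=0,b0=0
L=4*4+0=16  i=1*4+1*2+0=6

16,6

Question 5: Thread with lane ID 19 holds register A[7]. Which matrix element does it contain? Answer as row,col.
lane 19=>19/4=4, 19 mod 4=3
i=7  r:4+8=>12  c:2·3+1+8=>15

12,15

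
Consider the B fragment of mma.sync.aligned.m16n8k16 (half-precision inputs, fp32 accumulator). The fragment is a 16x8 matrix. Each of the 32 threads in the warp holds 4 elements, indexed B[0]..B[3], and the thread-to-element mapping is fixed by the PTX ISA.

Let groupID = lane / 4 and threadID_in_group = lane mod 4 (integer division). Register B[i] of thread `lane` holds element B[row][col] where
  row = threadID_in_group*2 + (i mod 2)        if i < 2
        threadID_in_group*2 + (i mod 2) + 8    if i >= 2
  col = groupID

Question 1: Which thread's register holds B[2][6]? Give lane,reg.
25,0

c=6->g=6  r=2->rb=0,t=1,b0=0
L=6*4+1=25  i=0*2+0=0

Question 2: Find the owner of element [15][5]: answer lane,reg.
c=5⇒gr=5  r=15⇒Rb=1,th=3,odd=1
L=5*4+3=23  i=1*2+1=3

23,3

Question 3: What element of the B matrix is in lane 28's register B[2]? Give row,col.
lane 28: grp=7 (28/4), tig=0 (28%4)
i=2: r=0*2+0+8=8, c=grp=7

8,7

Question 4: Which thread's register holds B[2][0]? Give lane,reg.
1,0

c: 0->gid=0  r: 2->r8=0,tid=1,i&1=0
L=0*4+1=1  i=0*2+0=0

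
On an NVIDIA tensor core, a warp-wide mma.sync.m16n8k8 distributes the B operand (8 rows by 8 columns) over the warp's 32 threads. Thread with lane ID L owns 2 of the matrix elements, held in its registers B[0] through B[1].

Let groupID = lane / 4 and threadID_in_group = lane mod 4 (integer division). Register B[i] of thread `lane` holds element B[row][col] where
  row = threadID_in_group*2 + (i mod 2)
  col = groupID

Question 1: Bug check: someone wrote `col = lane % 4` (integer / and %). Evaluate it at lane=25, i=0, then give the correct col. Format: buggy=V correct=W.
buggy=1 correct=6

`lane % 4`[25,0]->1
lane 25->25/4=6, 25 mod 4=1
i=0  r:2·1+0->2  c:6
col: 1 vs 6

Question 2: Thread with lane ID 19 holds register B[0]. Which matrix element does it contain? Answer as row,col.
lane 19→19/4=4, 19 mod 4=3
i=0  r:2·3+0→6  c:4

6,4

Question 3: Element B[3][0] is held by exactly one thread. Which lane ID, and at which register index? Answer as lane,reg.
c:0=>grp=0  r:3=>tig=1,lo=1
L=0*4+1=1  i=1=1

1,1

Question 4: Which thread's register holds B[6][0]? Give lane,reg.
3,0

c=0⇒gr=0  r=6⇒th=3,odd=0
L=0*4+3=3  i=0=0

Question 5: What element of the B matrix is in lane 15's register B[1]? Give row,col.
7,3

15: grp=3,tig=3
[1] (3*2+1,3) = (7,3)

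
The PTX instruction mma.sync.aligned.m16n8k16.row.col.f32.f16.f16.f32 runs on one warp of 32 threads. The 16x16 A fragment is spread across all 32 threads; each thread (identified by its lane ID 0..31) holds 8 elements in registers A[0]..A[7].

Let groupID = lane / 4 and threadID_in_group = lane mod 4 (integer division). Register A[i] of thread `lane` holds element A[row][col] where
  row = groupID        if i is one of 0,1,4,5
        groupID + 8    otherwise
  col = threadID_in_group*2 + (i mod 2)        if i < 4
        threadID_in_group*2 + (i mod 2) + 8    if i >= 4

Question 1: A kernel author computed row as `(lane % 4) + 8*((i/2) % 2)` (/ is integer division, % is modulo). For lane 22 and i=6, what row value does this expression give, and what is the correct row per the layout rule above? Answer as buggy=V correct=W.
buggy=10 correct=13

`(lane % 4) + 8*((i/2) % 2)`[22,6]->10
lane 22->22/4=5, 22 mod 4=2
i=6  r:5+8->13  c:2·2+0+8->12
row: 10 vs 13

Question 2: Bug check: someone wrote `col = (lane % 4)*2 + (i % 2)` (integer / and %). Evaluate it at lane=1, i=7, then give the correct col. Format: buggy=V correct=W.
`(lane % 4)*2 + (i % 2)`[1,7]→3
L=1→G=1>>2=0, T=1&3=1
[7]→row 0+8=8  col 1·2+1+8=11
col: 3 vs 11

buggy=3 correct=11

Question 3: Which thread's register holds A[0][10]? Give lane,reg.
r=0→G=0,rhi=0  c=10→chi=1,T=1,p=0
L=0*4+1=1  i=1*4+0*2+0=4

1,4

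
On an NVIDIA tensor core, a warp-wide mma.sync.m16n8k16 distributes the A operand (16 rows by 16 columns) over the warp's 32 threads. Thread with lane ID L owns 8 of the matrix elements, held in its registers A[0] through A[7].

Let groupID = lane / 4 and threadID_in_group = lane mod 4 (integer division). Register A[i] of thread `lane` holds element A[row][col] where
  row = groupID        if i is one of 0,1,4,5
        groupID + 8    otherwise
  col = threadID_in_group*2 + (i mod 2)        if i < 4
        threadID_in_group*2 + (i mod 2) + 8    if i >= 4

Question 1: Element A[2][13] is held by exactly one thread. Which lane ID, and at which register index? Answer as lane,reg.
10,5

r: 2->gid=2,r8=0  c: 13->c8=1,tid=2,i&1=1
L=2*4+2=10  i=1*4+0*2+1=5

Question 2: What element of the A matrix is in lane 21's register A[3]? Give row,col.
L=21->gid=21>>2=5, tid=21&3=1
[3]->row 5+8=13  col 1·2+1+0=3

13,3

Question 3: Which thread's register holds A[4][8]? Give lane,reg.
r=4→G=4,rhi=0  c=8→chi=1,T=0,p=0
L=4*4+0=16  i=1*4+0*2+0=4

16,4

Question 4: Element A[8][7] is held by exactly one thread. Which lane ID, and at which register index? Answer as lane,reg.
3,3

r=8->g=0,rb=1  c=7->cb=0,t=3,b0=1
L=0*4+3=3  i=0*4+1*2+1=3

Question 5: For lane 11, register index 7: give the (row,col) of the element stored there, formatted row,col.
lane 11: gid=2 (11/4), tid=3 (11%4)
i=7: r=2+8=10, c=3*2+1+8=15

10,15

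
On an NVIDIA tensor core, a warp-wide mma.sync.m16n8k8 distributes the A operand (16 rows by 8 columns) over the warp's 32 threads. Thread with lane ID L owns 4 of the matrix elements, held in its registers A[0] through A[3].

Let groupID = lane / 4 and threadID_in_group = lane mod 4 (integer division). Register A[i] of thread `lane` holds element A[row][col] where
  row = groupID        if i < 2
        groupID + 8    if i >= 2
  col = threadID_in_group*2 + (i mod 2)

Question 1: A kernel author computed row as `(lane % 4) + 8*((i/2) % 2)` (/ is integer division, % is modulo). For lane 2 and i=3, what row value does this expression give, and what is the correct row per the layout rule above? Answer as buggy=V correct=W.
buggy=10 correct=8

`(lane % 4) + 8*((i/2) % 2)`[2,3]->10
L=2->g=2>>2=0, t=2&3=2
[3]->row 0+8=8  col 2·2+1=5
row: 10 vs 8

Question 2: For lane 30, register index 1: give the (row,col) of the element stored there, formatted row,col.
7,5

lane 30: grp=7 (30/4), tig=2 (30%4)
i=1: r=7+0=7, c=2*2+1=5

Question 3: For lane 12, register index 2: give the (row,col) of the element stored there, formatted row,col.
L=12->g=12>>2=3, t=12&3=0
[2]->row 3+8=11  col 0·2+0=0

11,0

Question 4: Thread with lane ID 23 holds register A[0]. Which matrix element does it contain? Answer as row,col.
lane 23->23/4=5, 23 mod 4=3
i=0  r:5+0->5  c:2·3+0->6

5,6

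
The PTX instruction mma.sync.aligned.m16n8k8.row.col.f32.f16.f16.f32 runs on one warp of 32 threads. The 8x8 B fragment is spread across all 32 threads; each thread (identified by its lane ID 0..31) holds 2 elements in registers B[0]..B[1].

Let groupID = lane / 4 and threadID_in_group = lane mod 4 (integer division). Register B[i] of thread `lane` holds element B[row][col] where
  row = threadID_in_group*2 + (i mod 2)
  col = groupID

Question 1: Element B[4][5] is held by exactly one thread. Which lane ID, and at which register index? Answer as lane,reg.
22,0

c=5⇒gr=5  r=4⇒th=2,odd=0
L=5*4+2=22  i=0=0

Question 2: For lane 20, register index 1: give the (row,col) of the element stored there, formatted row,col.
1,5

L=20→G=20>>2=5, T=20&3=0
[1]→row 0·2+1=1  col G=5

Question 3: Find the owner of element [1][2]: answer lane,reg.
c=2->g=2  r=1->t=0,b0=1
L=2*4+0=8  i=1=1

8,1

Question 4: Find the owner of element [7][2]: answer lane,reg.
11,1

c:2=>grp=2  r:7=>tig=3,lo=1
L=2*4+3=11  i=1=1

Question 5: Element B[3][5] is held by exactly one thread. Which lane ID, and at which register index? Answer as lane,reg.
21,1

c=5->g=5  r=3->t=1,b0=1
L=5*4+1=21  i=1=1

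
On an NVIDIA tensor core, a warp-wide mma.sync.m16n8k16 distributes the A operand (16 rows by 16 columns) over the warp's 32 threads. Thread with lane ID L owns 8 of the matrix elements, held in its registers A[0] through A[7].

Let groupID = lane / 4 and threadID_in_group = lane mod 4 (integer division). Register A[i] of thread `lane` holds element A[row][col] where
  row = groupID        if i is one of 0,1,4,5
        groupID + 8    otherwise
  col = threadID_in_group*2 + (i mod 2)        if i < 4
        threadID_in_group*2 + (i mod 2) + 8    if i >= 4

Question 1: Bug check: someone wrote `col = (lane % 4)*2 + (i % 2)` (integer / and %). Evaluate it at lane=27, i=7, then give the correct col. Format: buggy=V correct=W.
`(lane % 4)*2 + (i % 2)`[27,7]->7
lane 27->27/4=6, 27 mod 4=3
i=7  r:6+8->14  c:2·3+1+8->15
col: 7 vs 15

buggy=7 correct=15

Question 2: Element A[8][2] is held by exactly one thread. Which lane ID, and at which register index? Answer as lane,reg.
1,2

r=8⇒gr=0,Rb=1  c=2⇒Cb=0,th=1,odd=0
L=0*4+1=1  i=0*4+1*2+0=2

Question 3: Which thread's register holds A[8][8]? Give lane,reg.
0,6

r=8→G=0,rhi=1  c=8→chi=1,T=0,p=0
L=0*4+0=0  i=1*4+1*2+0=6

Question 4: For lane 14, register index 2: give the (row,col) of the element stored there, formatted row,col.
11,4

lane 14: gr=3 (14/4), th=2 (14%4)
i=2: r=3+8=11, c=2*2+0+0=4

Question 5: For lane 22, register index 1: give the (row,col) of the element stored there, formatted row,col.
22: grp=5,tig=2
[1] (5+0,2*2+1+0) = (5,5)

5,5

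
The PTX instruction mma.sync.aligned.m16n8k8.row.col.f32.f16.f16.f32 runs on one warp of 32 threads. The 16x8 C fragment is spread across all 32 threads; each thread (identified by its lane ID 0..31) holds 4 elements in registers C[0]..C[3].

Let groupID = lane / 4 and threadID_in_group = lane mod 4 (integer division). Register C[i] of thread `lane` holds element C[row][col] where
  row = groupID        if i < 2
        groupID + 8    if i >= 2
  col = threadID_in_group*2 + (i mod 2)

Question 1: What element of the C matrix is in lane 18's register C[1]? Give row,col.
lane 18: grp=4 (18/4), tig=2 (18%4)
i=1: r=4+0=4, c=2*2+1=5

4,5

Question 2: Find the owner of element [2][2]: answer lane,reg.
r=2->g=2,rb=0  c=2->t=1,b0=0
L=2*4+1=9  i=0*2+0=0

9,0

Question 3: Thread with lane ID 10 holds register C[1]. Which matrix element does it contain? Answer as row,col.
10: gr=2,th=2
[1] (2+0,2*2+1) = (2,5)

2,5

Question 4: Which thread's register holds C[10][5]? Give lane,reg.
r: 10->gid=2,r8=1  c: 5->tid=2,i&1=1
L=2*4+2=10  i=1*2+1=3

10,3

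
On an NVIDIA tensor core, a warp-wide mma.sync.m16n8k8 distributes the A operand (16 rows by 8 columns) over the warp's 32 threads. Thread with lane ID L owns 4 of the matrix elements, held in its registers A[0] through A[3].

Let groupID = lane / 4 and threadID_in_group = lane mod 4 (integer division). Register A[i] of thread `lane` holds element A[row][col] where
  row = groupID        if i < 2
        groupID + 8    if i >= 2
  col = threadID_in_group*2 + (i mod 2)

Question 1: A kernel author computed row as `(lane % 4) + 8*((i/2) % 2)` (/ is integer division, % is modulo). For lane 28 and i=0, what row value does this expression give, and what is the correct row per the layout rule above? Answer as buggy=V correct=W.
buggy=0 correct=7

`(lane % 4) + 8*((i/2) % 2)`[28,0]⇒0
lane 28: gr=7 (28/4), th=0 (28%4)
i=0: r=7+0=7, c=0*2+0=0
row: 0 vs 7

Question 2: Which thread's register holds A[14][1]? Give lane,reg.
24,3

r=14⇒gr=6,Rb=1  c=1⇒th=0,odd=1
L=6*4+0=24  i=1*2+1=3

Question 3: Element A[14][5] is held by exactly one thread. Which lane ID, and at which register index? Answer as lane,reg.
26,3

r: 14->gid=6,r8=1  c: 5->tid=2,i&1=1
L=6*4+2=26  i=1*2+1=3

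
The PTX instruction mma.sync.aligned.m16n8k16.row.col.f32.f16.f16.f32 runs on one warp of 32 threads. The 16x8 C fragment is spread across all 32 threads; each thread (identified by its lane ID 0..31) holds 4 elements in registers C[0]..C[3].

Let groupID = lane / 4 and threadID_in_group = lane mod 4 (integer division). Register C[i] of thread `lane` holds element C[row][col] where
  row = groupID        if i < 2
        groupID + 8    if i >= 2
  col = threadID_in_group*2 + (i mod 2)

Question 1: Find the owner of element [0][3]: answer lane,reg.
r=0->g=0,rb=0  c=3->t=1,b0=1
L=0*4+1=1  i=0*2+1=1

1,1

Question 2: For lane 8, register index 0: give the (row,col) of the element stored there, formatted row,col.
L=8→G=8>>2=2, T=8&3=0
[0]→row 2+0=2  col 0·2+0=0

2,0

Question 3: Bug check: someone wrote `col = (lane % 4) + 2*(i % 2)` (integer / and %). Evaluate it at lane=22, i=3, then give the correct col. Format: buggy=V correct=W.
`(lane % 4) + 2*(i % 2)`[22,3]=>4
lane 22: grp=5 (22/4), tig=2 (22%4)
i=3: r=5+8=13, c=2*2+1=5
col: 4 vs 5

buggy=4 correct=5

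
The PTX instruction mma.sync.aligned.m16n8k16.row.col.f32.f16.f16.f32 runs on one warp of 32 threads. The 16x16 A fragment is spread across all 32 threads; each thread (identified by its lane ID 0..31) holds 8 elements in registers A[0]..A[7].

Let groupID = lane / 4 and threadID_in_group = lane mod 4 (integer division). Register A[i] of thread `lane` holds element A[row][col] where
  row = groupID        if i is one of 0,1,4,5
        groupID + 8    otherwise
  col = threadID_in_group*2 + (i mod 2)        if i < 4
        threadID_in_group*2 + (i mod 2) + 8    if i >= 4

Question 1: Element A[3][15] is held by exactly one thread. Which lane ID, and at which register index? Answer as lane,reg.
r=3⇒gr=3,Rb=0  c=15⇒Cb=1,th=3,odd=1
L=3*4+3=15  i=1*4+0*2+1=5

15,5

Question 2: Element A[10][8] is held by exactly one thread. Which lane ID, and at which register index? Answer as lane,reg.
8,6

r: 10->gid=2,r8=1  c: 8->c8=1,tid=0,i&1=0
L=2*4+0=8  i=1*4+1*2+0=6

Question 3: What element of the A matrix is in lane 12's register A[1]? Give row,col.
L=12=>grp=12>>2=3, tig=12&3=0
[1]=>row 3+0=3  col 0·2+1+0=1

3,1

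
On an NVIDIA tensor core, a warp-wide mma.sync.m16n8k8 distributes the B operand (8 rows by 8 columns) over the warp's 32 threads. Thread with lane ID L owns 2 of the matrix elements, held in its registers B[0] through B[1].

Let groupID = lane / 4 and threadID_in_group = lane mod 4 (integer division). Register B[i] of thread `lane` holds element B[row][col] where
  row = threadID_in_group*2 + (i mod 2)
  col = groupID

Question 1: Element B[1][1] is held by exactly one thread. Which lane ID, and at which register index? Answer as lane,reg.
c=1->g=1  r=1->t=0,b0=1
L=1*4+0=4  i=1=1

4,1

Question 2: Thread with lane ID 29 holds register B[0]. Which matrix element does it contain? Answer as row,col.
2,7

lane 29→29/4=7, 29 mod 4=1
i=0  r:2·1+0→2  c:7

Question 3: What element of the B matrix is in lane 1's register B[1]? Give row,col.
3,0

lane 1⇒1/4=0, 1 mod 4=1
i=1  r:2·1+1⇒3  c:0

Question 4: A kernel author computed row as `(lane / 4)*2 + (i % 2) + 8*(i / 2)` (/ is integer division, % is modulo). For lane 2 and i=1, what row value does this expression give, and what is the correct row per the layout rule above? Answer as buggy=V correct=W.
buggy=1 correct=5

`(lane / 4)*2 + (i % 2) + 8*(i / 2)`[2,1]=>1
lane 2: grp=0 (2/4), tig=2 (2%4)
i=1: r=2*2+1=5, c=grp=0
row: 1 vs 5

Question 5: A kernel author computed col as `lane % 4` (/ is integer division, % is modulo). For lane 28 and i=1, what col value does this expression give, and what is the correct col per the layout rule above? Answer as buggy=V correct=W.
`lane % 4`[28,1]=>0
28: grp=7,tig=0
[1] (0*2+1,7) = (1,7)
col: 0 vs 7

buggy=0 correct=7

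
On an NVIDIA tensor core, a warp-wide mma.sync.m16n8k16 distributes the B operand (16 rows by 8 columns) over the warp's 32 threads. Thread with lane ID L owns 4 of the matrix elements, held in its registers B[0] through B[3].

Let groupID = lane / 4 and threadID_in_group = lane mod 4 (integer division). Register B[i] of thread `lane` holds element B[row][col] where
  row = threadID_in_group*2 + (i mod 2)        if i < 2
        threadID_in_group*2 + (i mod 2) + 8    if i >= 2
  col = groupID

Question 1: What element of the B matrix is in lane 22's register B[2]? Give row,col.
lane 22->22/4=5, 22 mod 4=2
i=2  r:2·2+0+8->12  c:5

12,5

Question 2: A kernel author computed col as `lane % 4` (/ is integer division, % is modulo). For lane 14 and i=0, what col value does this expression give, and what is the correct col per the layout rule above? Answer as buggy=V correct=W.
buggy=2 correct=3

`lane % 4`[14,0]->2
L=14->gid=14>>2=3, tid=14&3=2
[0]->row 2·2+0+0=4  col gid=3
col: 2 vs 3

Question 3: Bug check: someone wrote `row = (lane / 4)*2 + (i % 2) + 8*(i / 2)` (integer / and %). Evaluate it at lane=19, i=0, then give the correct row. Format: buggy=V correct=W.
`(lane / 4)*2 + (i % 2) + 8*(i / 2)`[19,0]=>8
L=19=>grp=19>>2=4, tig=19&3=3
[0]=>row 3·2+0+0=6  col grp=4
row: 8 vs 6

buggy=8 correct=6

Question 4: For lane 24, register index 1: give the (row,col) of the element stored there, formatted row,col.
L=24→G=24>>2=6, T=24&3=0
[1]→row 0·2+1+0=1  col G=6

1,6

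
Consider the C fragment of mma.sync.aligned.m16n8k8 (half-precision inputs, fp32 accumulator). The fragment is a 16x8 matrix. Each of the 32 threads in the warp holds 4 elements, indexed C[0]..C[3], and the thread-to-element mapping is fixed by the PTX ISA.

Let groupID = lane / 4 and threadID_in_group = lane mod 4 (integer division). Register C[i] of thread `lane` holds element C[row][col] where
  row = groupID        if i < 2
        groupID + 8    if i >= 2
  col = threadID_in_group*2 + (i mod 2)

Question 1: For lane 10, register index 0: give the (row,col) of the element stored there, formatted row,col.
L=10→G=10>>2=2, T=10&3=2
[0]→row 2+0=2  col 2·2+0=4

2,4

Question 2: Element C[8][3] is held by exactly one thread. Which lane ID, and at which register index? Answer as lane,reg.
1,3

r=8→G=0,rhi=1  c=3→T=1,p=1
L=0*4+1=1  i=1*2+1=3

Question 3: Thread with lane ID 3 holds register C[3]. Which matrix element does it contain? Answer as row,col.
lane 3⇒3/4=0, 3 mod 4=3
i=3  r:0+8⇒8  c:2·3+1⇒7

8,7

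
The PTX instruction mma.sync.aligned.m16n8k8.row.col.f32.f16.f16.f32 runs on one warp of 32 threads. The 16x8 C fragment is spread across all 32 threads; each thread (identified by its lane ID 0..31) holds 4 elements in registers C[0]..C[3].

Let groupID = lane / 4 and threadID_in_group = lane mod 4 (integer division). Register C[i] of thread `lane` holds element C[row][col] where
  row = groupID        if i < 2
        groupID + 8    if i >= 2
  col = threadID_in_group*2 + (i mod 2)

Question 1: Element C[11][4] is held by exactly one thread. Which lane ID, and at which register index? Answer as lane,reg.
14,2

r=11→G=3,rhi=1  c=4→T=2,p=0
L=3*4+2=14  i=1*2+0=2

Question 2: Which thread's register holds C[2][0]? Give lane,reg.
8,0

r:2=>grp=2,rB=0  c:0=>tig=0,lo=0
L=2*4+0=8  i=0*2+0=0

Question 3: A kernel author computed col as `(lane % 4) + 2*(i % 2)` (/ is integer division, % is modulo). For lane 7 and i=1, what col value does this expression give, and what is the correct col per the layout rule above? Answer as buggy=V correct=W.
buggy=5 correct=7

`(lane % 4) + 2*(i % 2)`[7,1]=>5
lane 7: grp=1 (7/4), tig=3 (7%4)
i=1: r=1+0=1, c=3*2+1=7
col: 5 vs 7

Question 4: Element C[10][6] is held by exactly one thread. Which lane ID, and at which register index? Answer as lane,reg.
11,2

r:10=>grp=2,rB=1  c:6=>tig=3,lo=0
L=2*4+3=11  i=1*2+0=2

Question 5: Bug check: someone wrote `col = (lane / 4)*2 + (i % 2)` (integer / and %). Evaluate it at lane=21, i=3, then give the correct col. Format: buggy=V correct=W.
`(lane / 4)*2 + (i % 2)`[21,3]->11
lane 21->21/4=5, 21 mod 4=1
i=3  r:5+8->13  c:2·1+1->3
col: 11 vs 3

buggy=11 correct=3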